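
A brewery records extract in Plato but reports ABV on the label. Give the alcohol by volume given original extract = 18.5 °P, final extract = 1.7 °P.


SG = 259/(259 − P);  ABV = (OG − FG)·131.25
OG = 259/(259 − 18.5) = 1.0769
FG = 259/(259 − 1.7) = 1.0066
ABV = (1.0769 − 1.0066)·131.25

9.2290 % ABV


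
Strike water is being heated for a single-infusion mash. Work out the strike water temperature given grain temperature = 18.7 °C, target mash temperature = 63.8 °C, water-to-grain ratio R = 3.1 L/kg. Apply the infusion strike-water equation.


T_strike = (0.41/R)·(T_mash − T_grain) + T_mash
T_strike = (0.41/3.1)·(63.8 − 18.7) + 63.8

69.7648 °C


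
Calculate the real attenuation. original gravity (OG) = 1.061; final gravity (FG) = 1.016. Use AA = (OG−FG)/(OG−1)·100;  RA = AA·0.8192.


AA = (1.061 − 1.016)/(1.061 − 1)·100 = 73.7705
RA = 73.7705·0.8192

60.4328 %


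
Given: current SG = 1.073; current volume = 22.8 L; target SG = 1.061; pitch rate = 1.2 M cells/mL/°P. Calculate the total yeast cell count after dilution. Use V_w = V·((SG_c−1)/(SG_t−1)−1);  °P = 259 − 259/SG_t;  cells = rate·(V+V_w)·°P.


V_w = 22.8·((1.073−1)/(1.061−1)−1) = 4.4852
V_final = 22.8 + 4.4852 = 27.2852
°P = 259 − 259/1.061 = 14.8907
cells = 1.2·27.2852·14.8907

487.5547 billion cells


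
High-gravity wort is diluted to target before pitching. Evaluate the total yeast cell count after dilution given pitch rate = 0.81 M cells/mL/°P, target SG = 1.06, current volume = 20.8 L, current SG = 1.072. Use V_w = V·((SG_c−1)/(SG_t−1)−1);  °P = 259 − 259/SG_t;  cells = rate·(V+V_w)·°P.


V_w = 20.8·((1.072−1)/(1.06−1)−1) = 4.1600
V_final = 20.8 + 4.1600 = 24.9600
°P = 259 − 259/1.06 = 14.6604
cells = 0.81·24.9600·14.6604

296.3976 billion cells


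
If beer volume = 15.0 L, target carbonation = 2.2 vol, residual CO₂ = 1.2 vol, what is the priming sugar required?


sugar = (target − residual)·4.0·V
sugar = (2.2 − 1.2)·4.0·15.0

60.0000 g


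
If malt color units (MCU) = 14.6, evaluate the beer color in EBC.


SRM = 1.4922·MCU^0.6859;  EBC = SRM·1.97
SRM = 1.4922·14.6^0.6859 = 9.3855
EBC = 9.3855·1.97

18.4894 EBC


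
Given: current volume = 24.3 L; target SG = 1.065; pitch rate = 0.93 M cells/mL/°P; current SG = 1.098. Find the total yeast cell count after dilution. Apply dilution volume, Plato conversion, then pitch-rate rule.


V_w = V·((SG_c−1)/(SG_t−1)−1);  °P = 259 − 259/SG_t;  cells = rate·(V+V_w)·°P
V_w = 24.3·((1.098−1)/(1.065−1)−1) = 12.3369
V_final = 24.3 + 12.3369 = 36.6369
°P = 259 − 259/1.065 = 15.8075
cells = 0.93·36.6369·15.8075

538.5989 billion cells


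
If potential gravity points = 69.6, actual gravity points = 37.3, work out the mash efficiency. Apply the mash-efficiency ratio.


efficiency = actual / potential × 100
efficiency = 37.3 / 69.6 × 100

53.5920 %


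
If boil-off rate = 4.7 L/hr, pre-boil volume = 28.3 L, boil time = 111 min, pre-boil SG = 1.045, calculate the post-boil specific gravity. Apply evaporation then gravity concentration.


V_post = V_pre − rate·(t/60);  SG_post = 1 + (SG_pre−1)·V_pre/V_post
V_post = 28.3 − 4.7·(111/60) = 19.6050
SG_post = 1 + (1.045 − 1)·28.3/19.6050

1.0650


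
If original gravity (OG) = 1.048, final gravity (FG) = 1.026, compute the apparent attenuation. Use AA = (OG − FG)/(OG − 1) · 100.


AA = (1.048 − 1.026)/(1.048 − 1) · 100

45.8333 %


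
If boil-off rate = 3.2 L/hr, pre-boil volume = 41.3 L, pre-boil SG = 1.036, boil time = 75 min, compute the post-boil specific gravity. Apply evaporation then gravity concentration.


V_post = V_pre − rate·(t/60);  SG_post = 1 + (SG_pre−1)·V_pre/V_post
V_post = 41.3 − 3.2·(75/60) = 37.3000
SG_post = 1 + (1.036 − 1)·41.3/37.3000

1.0399


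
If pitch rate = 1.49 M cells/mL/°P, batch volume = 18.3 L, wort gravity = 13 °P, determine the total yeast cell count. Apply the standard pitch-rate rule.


cells (billions) = rate · V_L · °P
cells = 1.49 · 18.3 · 13

354.4710 billion cells


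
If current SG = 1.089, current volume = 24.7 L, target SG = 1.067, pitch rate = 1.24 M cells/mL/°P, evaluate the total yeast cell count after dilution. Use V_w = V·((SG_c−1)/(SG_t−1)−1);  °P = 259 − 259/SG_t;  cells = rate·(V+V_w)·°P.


V_w = 24.7·((1.089−1)/(1.067−1)−1) = 8.1104
V_final = 24.7 + 8.1104 = 32.8104
°P = 259 − 259/1.067 = 16.2634
cells = 1.24·32.8104·16.2634

661.6739 billion cells


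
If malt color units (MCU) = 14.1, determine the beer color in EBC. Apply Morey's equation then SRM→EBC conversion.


SRM = 1.4922·MCU^0.6859;  EBC = SRM·1.97
SRM = 1.4922·14.1^0.6859 = 9.1638
EBC = 9.1638·1.97

18.0527 EBC


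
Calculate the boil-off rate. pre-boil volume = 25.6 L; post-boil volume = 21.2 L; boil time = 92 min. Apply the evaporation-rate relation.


rate = (V_pre − V_post) / (t_min/60)
rate = (25.6 − 21.2) / (92/60)

2.8696 L/hr


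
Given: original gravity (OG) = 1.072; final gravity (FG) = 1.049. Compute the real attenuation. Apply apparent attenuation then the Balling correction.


AA = (OG−FG)/(OG−1)·100;  RA = AA·0.8192
AA = (1.072 − 1.049)/(1.072 − 1)·100 = 31.9444
RA = 31.9444·0.8192

26.1689 %


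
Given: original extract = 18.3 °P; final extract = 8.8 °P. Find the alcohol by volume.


SG = 259/(259 − P);  ABV = (OG − FG)·131.25
OG = 259/(259 − 18.3) = 1.0760
FG = 259/(259 − 8.8) = 1.0352
ABV = (1.0760 − 1.0352)·131.25

5.3624 % ABV


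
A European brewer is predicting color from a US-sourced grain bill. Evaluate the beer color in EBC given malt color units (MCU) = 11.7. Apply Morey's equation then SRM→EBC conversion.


SRM = 1.4922·MCU^0.6859;  EBC = SRM·1.97
SRM = 1.4922·11.7^0.6859 = 8.0630
EBC = 8.0630·1.97

15.8841 EBC


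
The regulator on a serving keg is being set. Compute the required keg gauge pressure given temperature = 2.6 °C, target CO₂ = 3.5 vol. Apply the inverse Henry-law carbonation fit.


psi = vols/(0.01821 + 0.09011·e^(−0.04·T)) − 14.695
psi = 3.5/(0.01821 + 0.09011·e^(−0.04·2.6)) − 14.695

20.5094 psi


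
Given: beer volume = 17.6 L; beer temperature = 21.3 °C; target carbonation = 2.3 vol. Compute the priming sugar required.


residual = 14.695·(0.01821 + 0.09011·e^(−0.04·T));  sugar = (target − residual)·4.0·V
residual = 14.695·(0.01821 + 0.09011·e^(−0.04·21.3)) = 0.8324
sugar = (2.3 − 0.8324)·4.0·17.6

103.3167 g


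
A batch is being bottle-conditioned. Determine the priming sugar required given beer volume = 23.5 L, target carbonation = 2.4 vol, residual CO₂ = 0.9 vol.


sugar = (target − residual)·4.0·V
sugar = (2.4 − 0.9)·4.0·23.5

141.0000 g


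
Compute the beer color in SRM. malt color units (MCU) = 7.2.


SRM = 1.4922 · MCU^0.6859
SRM = 1.4922 · 7.2^0.6859

5.7792 SRM


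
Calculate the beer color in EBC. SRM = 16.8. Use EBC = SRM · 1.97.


EBC = 16.8 · 1.97

33.0960 EBC


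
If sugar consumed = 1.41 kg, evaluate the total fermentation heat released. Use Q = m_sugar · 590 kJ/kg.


Q = 1.41 · 590

831.9000 kJ


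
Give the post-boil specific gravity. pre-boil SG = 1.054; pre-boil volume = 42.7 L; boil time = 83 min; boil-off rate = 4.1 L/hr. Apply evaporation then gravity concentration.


V_post = V_pre − rate·(t/60);  SG_post = 1 + (SG_pre−1)·V_pre/V_post
V_post = 42.7 − 4.1·(83/60) = 37.0283
SG_post = 1 + (1.054 − 1)·42.7/37.0283

1.0623


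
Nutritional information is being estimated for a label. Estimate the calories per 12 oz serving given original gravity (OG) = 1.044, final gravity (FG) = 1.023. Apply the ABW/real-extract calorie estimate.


ABW = (OG−FG)·131.25·0.79/FG;  °P = 259 − 259/SG (for OG→OE and FG→AE);  RE = 0.1808·OE + 0.8192·AE;  Cal = (6.9·ABW + 4·(RE−0.1))·FG·3.55
ABW = (1.044 − 1.023)·131.25·0.79/1.023 = 2.1285
OE = 259 − 259/1.044 = 10.9157 °P
AE = 259 − 259/1.023 = 5.8231 °P
RE = 0.1808·10.9157 + 0.8192·5.8231 = 6.7438 °P
Cal = (6.9·2.1285 + 4·(6.7438−0.1))·1.023·3.55

149.8484 kcal


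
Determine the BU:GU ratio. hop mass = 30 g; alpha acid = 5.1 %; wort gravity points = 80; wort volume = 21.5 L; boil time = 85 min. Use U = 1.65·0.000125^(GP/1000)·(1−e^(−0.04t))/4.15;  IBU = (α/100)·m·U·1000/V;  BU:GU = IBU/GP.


U = 1.65·0.000125^(80/1000)·(1−e^(−0.04·85))/4.15 = 0.1873
IBU = (5.1/100)·30·0.1873·1000/21.5 = 13.3260
BU:GU = 13.3260/80

0.1666


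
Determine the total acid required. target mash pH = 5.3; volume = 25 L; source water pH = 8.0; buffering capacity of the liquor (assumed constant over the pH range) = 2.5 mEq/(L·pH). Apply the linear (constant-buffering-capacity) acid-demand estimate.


acid = buffering capacity · (pH_source − pH_target) · V
acid = 2.5 · (8.0 − 5.3) · 25

168.7500 mEq


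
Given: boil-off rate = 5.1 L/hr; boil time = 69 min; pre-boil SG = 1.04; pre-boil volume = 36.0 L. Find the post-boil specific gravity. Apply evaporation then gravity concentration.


V_post = V_pre − rate·(t/60);  SG_post = 1 + (SG_pre−1)·V_pre/V_post
V_post = 36.0 − 5.1·(69/60) = 30.1350
SG_post = 1 + (1.04 − 1)·36.0/30.1350

1.0478


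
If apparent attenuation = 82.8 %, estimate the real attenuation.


RA = AA · 0.8192
RA = 82.8 · 0.8192

67.8298 %


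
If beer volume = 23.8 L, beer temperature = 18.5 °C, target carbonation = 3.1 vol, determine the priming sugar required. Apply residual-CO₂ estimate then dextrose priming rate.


residual = 14.695·(0.01821 + 0.09011·e^(−0.04·T));  sugar = (target − residual)·4.0·V
residual = 14.695·(0.01821 + 0.09011·e^(−0.04·18.5)) = 0.8994
sugar = (3.1 − 0.8994)·4.0·23.8

209.4996 g


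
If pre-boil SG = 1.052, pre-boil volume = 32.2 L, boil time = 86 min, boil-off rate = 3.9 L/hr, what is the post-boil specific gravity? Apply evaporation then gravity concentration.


V_post = V_pre − rate·(t/60);  SG_post = 1 + (SG_pre−1)·V_pre/V_post
V_post = 32.2 − 3.9·(86/60) = 26.6100
SG_post = 1 + (1.052 − 1)·32.2/26.6100

1.0629


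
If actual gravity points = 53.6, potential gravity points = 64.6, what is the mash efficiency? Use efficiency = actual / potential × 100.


efficiency = 53.6 / 64.6 × 100

82.9721 %


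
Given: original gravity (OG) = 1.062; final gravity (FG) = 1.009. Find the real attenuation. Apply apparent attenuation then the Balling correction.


AA = (OG−FG)/(OG−1)·100;  RA = AA·0.8192
AA = (1.062 − 1.009)/(1.062 − 1)·100 = 85.4839
RA = 85.4839·0.8192

70.0284 %


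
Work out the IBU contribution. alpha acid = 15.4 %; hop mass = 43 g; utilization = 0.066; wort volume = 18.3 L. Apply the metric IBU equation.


IBU = (α/100)·mass·U·1000 / V
IBU = (15.4/100)·43·0.066·1000 / 18.3

23.8826 IBU


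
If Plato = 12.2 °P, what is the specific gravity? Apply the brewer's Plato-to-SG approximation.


SG = 259/(259 − P)
SG = 259/(259 − 12.2)

1.0494


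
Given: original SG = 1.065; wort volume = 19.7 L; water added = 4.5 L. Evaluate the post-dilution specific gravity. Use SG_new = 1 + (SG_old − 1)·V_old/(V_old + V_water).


pts = (1.065 − 1)·1000·19.7/(19.7 + 4.5) = 52.9132
SG_new = 1 + 52.9132/1000

1.0529


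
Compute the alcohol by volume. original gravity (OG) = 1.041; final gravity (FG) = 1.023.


ABV = (OG − FG) · 131.25
ABV = (1.041 − 1.023) · 131.25

2.3625 % ABV


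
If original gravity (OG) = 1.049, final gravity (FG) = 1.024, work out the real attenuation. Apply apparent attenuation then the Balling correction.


AA = (OG−FG)/(OG−1)·100;  RA = AA·0.8192
AA = (1.049 − 1.024)/(1.049 − 1)·100 = 51.0204
RA = 51.0204·0.8192

41.7959 %


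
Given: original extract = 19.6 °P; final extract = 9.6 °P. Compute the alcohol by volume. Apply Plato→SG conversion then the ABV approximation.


SG = 259/(259 − P);  ABV = (OG − FG)·131.25
OG = 259/(259 − 19.6) = 1.0819
FG = 259/(259 − 9.6) = 1.0385
ABV = (1.0819 − 1.0385)·131.25

5.6935 % ABV


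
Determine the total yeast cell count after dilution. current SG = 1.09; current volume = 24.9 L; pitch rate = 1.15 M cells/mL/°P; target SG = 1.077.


V_w = V·((SG_c−1)/(SG_t−1)−1);  °P = 259 − 259/SG_t;  cells = rate·(V+V_w)·°P
V_w = 24.9·((1.09−1)/(1.077−1)−1) = 4.2039
V_final = 24.9 + 4.2039 = 29.1039
°P = 259 − 259/1.077 = 18.5172
cells = 1.15·29.1039·18.5172

619.7603 billion cells


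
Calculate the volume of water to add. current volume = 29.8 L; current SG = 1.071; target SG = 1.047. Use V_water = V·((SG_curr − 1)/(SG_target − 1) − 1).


V_water = 29.8·((1.071 − 1)/(1.047 − 1) − 1)

15.2170 L


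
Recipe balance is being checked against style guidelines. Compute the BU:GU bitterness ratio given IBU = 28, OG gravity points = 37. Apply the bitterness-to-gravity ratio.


BU:GU = IBU / OG_points
BU:GU = 28 / 37

0.7568


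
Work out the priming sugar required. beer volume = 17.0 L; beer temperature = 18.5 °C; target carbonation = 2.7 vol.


residual = 14.695·(0.01821 + 0.09011·e^(−0.04·T));  sugar = (target − residual)·4.0·V
residual = 14.695·(0.01821 + 0.09011·e^(−0.04·18.5)) = 0.8994
sugar = (2.7 − 0.8994)·4.0·17.0

122.4426 g


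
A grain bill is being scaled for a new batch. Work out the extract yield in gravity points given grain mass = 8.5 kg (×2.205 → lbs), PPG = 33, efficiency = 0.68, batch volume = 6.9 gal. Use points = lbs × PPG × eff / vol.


lbs = 8.5 × 2.205 = 18.7425
points = 18.7425 × 33 × 0.68 / 6.9

60.9539 points


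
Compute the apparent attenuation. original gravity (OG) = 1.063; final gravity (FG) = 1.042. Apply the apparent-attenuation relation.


AA = (OG − FG)/(OG − 1) · 100
AA = (1.063 − 1.042)/(1.063 − 1) · 100

33.3333 %


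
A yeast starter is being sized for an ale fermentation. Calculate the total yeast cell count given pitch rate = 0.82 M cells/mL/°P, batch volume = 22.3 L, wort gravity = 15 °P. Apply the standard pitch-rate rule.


cells (billions) = rate · V_L · °P
cells = 0.82 · 22.3 · 15

274.2900 billion cells


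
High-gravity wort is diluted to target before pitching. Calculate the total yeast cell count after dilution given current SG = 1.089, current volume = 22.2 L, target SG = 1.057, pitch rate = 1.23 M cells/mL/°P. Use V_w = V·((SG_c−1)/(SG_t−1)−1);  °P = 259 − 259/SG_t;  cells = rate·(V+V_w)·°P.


V_w = 22.2·((1.089−1)/(1.057−1)−1) = 12.4632
V_final = 22.2 + 12.4632 = 34.6632
°P = 259 − 259/1.057 = 13.9669
cells = 1.23·34.6632·13.9669

595.4878 billion cells


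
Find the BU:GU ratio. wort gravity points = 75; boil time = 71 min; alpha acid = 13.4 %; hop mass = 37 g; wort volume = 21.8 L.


U = 1.65·0.000125^(GP/1000)·(1−e^(−0.04t))/4.15;  IBU = (α/100)·m·U·1000/V;  BU:GU = IBU/GP
U = 1.65·0.000125^(75/1000)·(1−e^(−0.04·71))/4.15 = 0.1908
IBU = (13.4/100)·37·0.1908·1000/21.8 = 43.3919
BU:GU = 43.3919/75

0.5786


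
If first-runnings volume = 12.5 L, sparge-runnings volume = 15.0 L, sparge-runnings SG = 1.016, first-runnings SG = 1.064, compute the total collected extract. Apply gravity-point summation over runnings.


total = Σ (SG_i − 1)·1000·V_i
first = (1.064 − 1)·1000·12.5 = 800.0000
sparge = (1.016 − 1)·1000·15.0 = 240.0000
total = 800.0000 + 240.0000

1040.0000 gravity·L


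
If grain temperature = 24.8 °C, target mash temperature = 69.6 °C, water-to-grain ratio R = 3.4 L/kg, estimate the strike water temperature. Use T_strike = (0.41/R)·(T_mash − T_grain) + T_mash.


T_strike = (0.41/3.4)·(69.6 − 24.8) + 69.6

75.0024 °C


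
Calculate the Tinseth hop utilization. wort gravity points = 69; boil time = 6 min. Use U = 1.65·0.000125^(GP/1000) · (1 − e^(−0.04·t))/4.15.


bigness = 1.65·0.000125^(69/1000) = 0.8875
boil_factor = (1 − e^(−0.04·6))/4.15 = 0.0514
U = 0.8875 · 0.0514

0.0456


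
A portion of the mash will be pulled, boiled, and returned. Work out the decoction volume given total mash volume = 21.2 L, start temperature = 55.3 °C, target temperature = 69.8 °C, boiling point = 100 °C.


V_dec = V_total·(T_target − T_start)/(T_boil − T_start)
V_dec = 21.2·(69.8 − 55.3)/(100 − 55.3)

6.8770 L


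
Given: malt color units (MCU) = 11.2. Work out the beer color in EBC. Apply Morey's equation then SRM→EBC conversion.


SRM = 1.4922·MCU^0.6859;  EBC = SRM·1.97
SRM = 1.4922·11.2^0.6859 = 7.8250
EBC = 7.8250·1.97

15.4153 EBC


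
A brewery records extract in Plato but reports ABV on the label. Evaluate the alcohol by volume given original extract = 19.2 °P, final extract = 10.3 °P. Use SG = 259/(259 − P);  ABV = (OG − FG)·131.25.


OG = 259/(259 − 19.2) = 1.0801
FG = 259/(259 − 10.3) = 1.0414
ABV = (1.0801 − 1.0414)·131.25

5.0730 % ABV


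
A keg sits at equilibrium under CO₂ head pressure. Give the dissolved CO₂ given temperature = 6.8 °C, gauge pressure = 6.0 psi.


vols = (P + 14.695)·(0.01821 + 0.09011·e^(−0.04·T))
vols = (6.0 + 14.695)·(0.01821 + 0.09011·e^(−0.04·6.8))

1.7976 volumes


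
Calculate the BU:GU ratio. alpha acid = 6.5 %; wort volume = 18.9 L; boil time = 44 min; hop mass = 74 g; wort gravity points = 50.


U = 1.65·0.000125^(GP/1000)·(1−e^(−0.04t))/4.15;  IBU = (α/100)·m·U·1000/V;  BU:GU = IBU/GP
U = 1.65·0.000125^(50/1000)·(1−e^(−0.04·44))/4.15 = 0.2100
IBU = (6.5/100)·74·0.2100·1000/18.9 = 53.4529
BU:GU = 53.4529/50

1.0691


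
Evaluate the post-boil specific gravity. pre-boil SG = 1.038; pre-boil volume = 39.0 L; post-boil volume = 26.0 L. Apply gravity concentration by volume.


SG_post = 1 + (SG_pre − 1)·V_pre/V_post
pts_pre = (1.038 − 1)·1000 = 38.0000
pts_post = 38.0000·39.0/26.0 = 57.0000
SG_post = 1 + 57.0000/1000

1.0570


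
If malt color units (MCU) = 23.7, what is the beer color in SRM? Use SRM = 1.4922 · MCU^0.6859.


SRM = 1.4922 · 23.7^0.6859

13.0848 SRM


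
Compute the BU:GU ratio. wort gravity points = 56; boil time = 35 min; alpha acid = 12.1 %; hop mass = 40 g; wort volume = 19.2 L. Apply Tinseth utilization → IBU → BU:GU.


U = 1.65·0.000125^(GP/1000)·(1−e^(−0.04t))/4.15;  IBU = (α/100)·m·U·1000/V;  BU:GU = IBU/GP
U = 1.65·0.000125^(56/1000)·(1−e^(−0.04·35))/4.15 = 0.1811
IBU = (12.1/100)·40·0.1811·1000/19.2 = 45.6493
BU:GU = 45.6493/56

0.8152


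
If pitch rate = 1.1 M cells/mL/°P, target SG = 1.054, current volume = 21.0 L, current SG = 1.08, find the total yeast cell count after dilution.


V_w = V·((SG_c−1)/(SG_t−1)−1);  °P = 259 − 259/SG_t;  cells = rate·(V+V_w)·°P
V_w = 21.0·((1.08−1)/(1.054−1)−1) = 10.1111
V_final = 21.0 + 10.1111 = 31.1111
°P = 259 − 259/1.054 = 13.2694
cells = 1.1·31.1111·13.2694

454.1101 billion cells


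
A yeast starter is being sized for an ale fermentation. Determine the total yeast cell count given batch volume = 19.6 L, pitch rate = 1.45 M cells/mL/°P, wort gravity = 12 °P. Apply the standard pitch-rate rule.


cells (billions) = rate · V_L · °P
cells = 1.45 · 19.6 · 12

341.0400 billion cells


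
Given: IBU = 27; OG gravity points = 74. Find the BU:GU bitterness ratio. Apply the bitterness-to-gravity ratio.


BU:GU = IBU / OG_points
BU:GU = 27 / 74

0.3649


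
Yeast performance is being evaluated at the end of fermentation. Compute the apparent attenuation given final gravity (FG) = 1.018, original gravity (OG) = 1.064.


AA = (OG − FG)/(OG − 1) · 100
AA = (1.064 − 1.018)/(1.064 − 1) · 100

71.8750 %


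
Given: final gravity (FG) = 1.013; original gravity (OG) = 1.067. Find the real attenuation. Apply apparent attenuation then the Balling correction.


AA = (OG−FG)/(OG−1)·100;  RA = AA·0.8192
AA = (1.067 − 1.013)/(1.067 − 1)·100 = 80.5970
RA = 80.5970·0.8192

66.0251 %


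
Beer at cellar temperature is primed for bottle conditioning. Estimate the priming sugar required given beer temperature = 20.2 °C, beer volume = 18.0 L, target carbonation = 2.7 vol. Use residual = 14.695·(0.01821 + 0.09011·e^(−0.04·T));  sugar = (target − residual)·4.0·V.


residual = 14.695·(0.01821 + 0.09011·e^(−0.04·20.2)) = 0.8578
sugar = (2.7 − 0.8578)·4.0·18.0

132.6354 g


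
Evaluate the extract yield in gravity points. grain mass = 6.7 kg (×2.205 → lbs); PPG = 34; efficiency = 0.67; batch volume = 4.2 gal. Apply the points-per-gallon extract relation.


points = lbs × PPG × eff / vol
lbs = 6.7 × 2.205 = 14.7735
points = 14.7735 × 34 × 0.67 / 4.2

80.1287 points


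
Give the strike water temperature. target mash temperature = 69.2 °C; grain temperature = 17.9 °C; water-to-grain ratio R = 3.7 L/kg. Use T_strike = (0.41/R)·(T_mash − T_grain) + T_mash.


T_strike = (0.41/3.7)·(69.2 − 17.9) + 69.2

74.8846 °C


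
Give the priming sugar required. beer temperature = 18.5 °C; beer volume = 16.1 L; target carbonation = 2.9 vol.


residual = 14.695·(0.01821 + 0.09011·e^(−0.04·T));  sugar = (target − residual)·4.0·V
residual = 14.695·(0.01821 + 0.09011·e^(−0.04·18.5)) = 0.8994
sugar = (2.9 − 0.8994)·4.0·16.1

128.8403 g


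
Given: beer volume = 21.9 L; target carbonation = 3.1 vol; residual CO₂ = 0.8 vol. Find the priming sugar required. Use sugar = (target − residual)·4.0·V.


sugar = (3.1 − 0.8)·4.0·21.9

201.4800 g


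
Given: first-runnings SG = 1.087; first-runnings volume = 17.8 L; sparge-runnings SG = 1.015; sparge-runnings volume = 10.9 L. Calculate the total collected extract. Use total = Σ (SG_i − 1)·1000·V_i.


first = (1.087 − 1)·1000·17.8 = 1548.6000
sparge = (1.015 − 1)·1000·10.9 = 163.5000
total = 1548.6000 + 163.5000

1712.1000 gravity·L


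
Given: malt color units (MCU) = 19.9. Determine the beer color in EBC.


SRM = 1.4922·MCU^0.6859;  EBC = SRM·1.97
SRM = 1.4922·19.9^0.6859 = 11.6067
EBC = 11.6067·1.97

22.8653 EBC


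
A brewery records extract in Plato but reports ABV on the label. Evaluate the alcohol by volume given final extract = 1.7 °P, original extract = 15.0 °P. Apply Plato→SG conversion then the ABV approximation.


SG = 259/(259 − P);  ABV = (OG − FG)·131.25
OG = 259/(259 − 15.0) = 1.0615
FG = 259/(259 − 1.7) = 1.0066
ABV = (1.0615 − 1.0066)·131.25

7.2015 % ABV


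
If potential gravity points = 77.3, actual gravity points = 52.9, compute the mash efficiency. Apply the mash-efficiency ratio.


efficiency = actual / potential × 100
efficiency = 52.9 / 77.3 × 100

68.4347 %


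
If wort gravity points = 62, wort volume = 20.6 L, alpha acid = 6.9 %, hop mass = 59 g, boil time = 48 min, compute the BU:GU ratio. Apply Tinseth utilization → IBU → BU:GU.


U = 1.65·0.000125^(GP/1000)·(1−e^(−0.04t))/4.15;  IBU = (α/100)·m·U·1000/V;  BU:GU = IBU/GP
U = 1.65·0.000125^(62/1000)·(1−e^(−0.04·48))/4.15 = 0.1944
IBU = (6.9/100)·59·0.1944·1000/20.6 = 38.4085
BU:GU = 38.4085/62

0.6195


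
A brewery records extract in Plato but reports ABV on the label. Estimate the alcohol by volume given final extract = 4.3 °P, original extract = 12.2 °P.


SG = 259/(259 − P);  ABV = (OG − FG)·131.25
OG = 259/(259 − 12.2) = 1.0494
FG = 259/(259 − 4.3) = 1.0169
ABV = (1.0494 − 1.0169)·131.25

4.2722 % ABV


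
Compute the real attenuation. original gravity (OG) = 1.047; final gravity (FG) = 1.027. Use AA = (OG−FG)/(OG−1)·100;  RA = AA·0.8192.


AA = (1.047 − 1.027)/(1.047 − 1)·100 = 42.5532
RA = 42.5532·0.8192

34.8596 %


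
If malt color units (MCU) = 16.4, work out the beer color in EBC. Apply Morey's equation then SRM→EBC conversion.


SRM = 1.4922·MCU^0.6859;  EBC = SRM·1.97
SRM = 1.4922·16.4^0.6859 = 10.1646
EBC = 10.1646·1.97

20.0242 EBC


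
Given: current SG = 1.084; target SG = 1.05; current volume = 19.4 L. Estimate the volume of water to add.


V_water = V·((SG_curr − 1)/(SG_target − 1) − 1)
V_water = 19.4·((1.084 − 1)/(1.05 − 1) − 1)

13.1920 L


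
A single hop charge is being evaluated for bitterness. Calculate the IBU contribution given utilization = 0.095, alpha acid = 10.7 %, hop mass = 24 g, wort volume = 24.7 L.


IBU = (α/100)·mass·U·1000 / V
IBU = (10.7/100)·24·0.095·1000 / 24.7

9.8769 IBU


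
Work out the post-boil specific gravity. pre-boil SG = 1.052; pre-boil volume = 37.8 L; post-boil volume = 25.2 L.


SG_post = 1 + (SG_pre − 1)·V_pre/V_post
pts_pre = (1.052 − 1)·1000 = 52.0000
pts_post = 52.0000·37.8/25.2 = 78.0000
SG_post = 1 + 78.0000/1000

1.0780


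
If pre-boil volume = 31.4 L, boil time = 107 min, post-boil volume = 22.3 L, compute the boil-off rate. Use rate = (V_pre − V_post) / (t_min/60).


rate = (31.4 − 22.3) / (107/60)

5.1028 L/hr


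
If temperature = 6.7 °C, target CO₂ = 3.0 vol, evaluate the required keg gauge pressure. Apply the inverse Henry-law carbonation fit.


psi = vols/(0.01821 + 0.09011·e^(−0.04·T)) − 14.695
psi = 3.0/(0.01821 + 0.09011·e^(−0.04·6.7)) − 14.695

19.7340 psi


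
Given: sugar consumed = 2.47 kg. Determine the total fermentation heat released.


Q = m_sugar · 590 kJ/kg
Q = 2.47 · 590

1457.3000 kJ


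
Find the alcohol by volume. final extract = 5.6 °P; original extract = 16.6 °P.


SG = 259/(259 − P);  ABV = (OG − FG)·131.25
OG = 259/(259 − 16.6) = 1.0685
FG = 259/(259 − 5.6) = 1.0221
ABV = (1.0685 − 1.0221)·131.25

6.0877 % ABV


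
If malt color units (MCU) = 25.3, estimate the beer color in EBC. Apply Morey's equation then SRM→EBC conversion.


SRM = 1.4922·MCU^0.6859;  EBC = SRM·1.97
SRM = 1.4922·25.3^0.6859 = 13.6845
EBC = 13.6845·1.97

26.9584 EBC


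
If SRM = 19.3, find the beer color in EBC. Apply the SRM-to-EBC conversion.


EBC = SRM · 1.97
EBC = 19.3 · 1.97

38.0210 EBC


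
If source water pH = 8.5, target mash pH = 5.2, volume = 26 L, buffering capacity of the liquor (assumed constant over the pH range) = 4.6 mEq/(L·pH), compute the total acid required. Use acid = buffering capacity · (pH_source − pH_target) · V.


acid = 4.6 · (8.5 − 5.2) · 26

394.6800 mEq


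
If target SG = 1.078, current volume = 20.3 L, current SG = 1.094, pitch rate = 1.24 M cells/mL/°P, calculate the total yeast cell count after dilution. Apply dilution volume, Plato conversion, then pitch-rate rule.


V_w = V·((SG_c−1)/(SG_t−1)−1);  °P = 259 − 259/SG_t;  cells = rate·(V+V_w)·°P
V_w = 20.3·((1.094−1)/(1.078−1)−1) = 4.1641
V_final = 20.3 + 4.1641 = 24.4641
°P = 259 − 259/1.078 = 18.7403
cells = 1.24·24.4641·18.7403

568.4949 billion cells


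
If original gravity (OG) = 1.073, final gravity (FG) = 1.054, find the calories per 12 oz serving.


ABW = (OG−FG)·131.25·0.79/FG;  °P = 259 − 259/SG (for OG→OE and FG→AE);  RE = 0.1808·OE + 0.8192·AE;  Cal = (6.9·ABW + 4·(RE−0.1))·FG·3.55
ABW = (1.073 − 1.054)·131.25·0.79/1.054 = 1.8691
OE = 259 − 259/1.073 = 17.6207 °P
AE = 259 − 259/1.054 = 13.2694 °P
RE = 0.1808·17.6207 + 0.8192·13.2694 = 14.0562 °P
Cal = (6.9·1.8691 + 4·(14.0562−0.1))·1.054·3.55

257.1356 kcal


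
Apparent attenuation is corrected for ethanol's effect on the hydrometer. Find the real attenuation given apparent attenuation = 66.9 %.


RA = AA · 0.8192
RA = 66.9 · 0.8192

54.8045 %


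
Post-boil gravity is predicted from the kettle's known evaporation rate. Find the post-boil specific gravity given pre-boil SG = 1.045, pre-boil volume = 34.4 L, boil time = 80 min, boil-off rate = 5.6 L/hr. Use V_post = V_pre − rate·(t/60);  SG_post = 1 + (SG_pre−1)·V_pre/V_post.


V_post = 34.4 − 5.6·(80/60) = 26.9333
SG_post = 1 + (1.045 − 1)·34.4/26.9333

1.0575


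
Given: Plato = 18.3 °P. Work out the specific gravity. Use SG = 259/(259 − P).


SG = 259/(259 − 18.3)

1.0760


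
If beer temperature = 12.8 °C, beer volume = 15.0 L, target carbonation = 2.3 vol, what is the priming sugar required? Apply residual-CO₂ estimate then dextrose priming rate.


residual = 14.695·(0.01821 + 0.09011·e^(−0.04·T));  sugar = (target − residual)·4.0·V
residual = 14.695·(0.01821 + 0.09011·e^(−0.04·12.8)) = 1.0612
sugar = (2.3 − 1.0612)·4.0·15.0

74.3302 g


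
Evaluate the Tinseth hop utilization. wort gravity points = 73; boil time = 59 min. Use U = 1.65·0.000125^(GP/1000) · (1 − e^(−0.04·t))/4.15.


bigness = 1.65·0.000125^(73/1000) = 0.8562
boil_factor = (1 − e^(−0.04·59))/4.15 = 0.2182
U = 0.8562 · 0.2182

0.1868


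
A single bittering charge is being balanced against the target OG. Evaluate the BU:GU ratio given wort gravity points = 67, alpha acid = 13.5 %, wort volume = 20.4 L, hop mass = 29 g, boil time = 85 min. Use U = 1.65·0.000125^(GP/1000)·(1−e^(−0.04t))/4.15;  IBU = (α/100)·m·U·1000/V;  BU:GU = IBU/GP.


U = 1.65·0.000125^(67/1000)·(1−e^(−0.04·85))/4.15 = 0.2105
IBU = (13.5/100)·29·0.2105·1000/20.4 = 40.3914
BU:GU = 40.3914/67

0.6029


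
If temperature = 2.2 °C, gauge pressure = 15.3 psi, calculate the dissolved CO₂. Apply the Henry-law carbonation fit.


vols = (P + 14.695)·(0.01821 + 0.09011·e^(−0.04·T))
vols = (15.3 + 14.695)·(0.01821 + 0.09011·e^(−0.04·2.2))

3.0214 volumes


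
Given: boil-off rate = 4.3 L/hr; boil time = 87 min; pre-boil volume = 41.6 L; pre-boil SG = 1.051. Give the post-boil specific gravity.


V_post = V_pre − rate·(t/60);  SG_post = 1 + (SG_pre−1)·V_pre/V_post
V_post = 41.6 − 4.3·(87/60) = 35.3650
SG_post = 1 + (1.051 − 1)·41.6/35.3650

1.0600


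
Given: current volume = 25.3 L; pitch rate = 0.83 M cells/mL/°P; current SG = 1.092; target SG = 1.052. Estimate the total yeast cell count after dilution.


V_w = V·((SG_c−1)/(SG_t−1)−1);  °P = 259 − 259/SG_t;  cells = rate·(V+V_w)·°P
V_w = 25.3·((1.092−1)/(1.052−1)−1) = 19.4615
V_final = 25.3 + 19.4615 = 44.7615
°P = 259 − 259/1.052 = 12.8023
cells = 0.83·44.7615·12.8023

475.6313 billion cells


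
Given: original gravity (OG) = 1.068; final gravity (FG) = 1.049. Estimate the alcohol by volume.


ABV = (OG − FG) · 131.25
ABV = (1.068 − 1.049) · 131.25

2.4938 % ABV


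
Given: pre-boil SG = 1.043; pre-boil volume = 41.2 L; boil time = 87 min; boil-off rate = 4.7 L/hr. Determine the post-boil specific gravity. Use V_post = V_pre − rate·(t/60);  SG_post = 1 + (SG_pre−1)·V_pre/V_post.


V_post = 41.2 − 4.7·(87/60) = 34.3850
SG_post = 1 + (1.043 − 1)·41.2/34.3850

1.0515


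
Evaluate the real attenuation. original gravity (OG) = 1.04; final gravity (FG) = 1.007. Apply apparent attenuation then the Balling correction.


AA = (OG−FG)/(OG−1)·100;  RA = AA·0.8192
AA = (1.04 − 1.007)/(1.04 − 1)·100 = 82.5000
RA = 82.5000·0.8192

67.5840 %


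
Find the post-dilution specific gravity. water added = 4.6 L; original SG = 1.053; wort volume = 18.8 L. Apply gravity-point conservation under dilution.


SG_new = 1 + (SG_old − 1)·V_old/(V_old + V_water)
pts = (1.053 − 1)·1000·18.8/(18.8 + 4.6) = 42.5812
SG_new = 1 + 42.5812/1000

1.0426


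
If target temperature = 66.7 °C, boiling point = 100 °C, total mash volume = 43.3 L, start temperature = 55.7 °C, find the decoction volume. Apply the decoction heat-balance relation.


V_dec = V_total·(T_target − T_start)/(T_boil − T_start)
V_dec = 43.3·(66.7 − 55.7)/(100 − 55.7)

10.7517 L


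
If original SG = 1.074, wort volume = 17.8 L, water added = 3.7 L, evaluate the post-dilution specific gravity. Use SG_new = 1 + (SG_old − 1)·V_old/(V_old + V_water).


pts = (1.074 − 1)·1000·17.8/(17.8 + 3.7) = 61.2651
SG_new = 1 + 61.2651/1000

1.0613


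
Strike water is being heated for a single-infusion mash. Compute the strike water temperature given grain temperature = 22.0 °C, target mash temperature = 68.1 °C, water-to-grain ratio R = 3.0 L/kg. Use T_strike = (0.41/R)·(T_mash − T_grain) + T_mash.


T_strike = (0.41/3.0)·(68.1 − 22.0) + 68.1

74.4003 °C


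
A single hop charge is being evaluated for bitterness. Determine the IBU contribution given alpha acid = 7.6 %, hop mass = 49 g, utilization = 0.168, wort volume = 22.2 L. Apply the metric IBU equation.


IBU = (α/100)·mass·U·1000 / V
IBU = (7.6/100)·49·0.168·1000 / 22.2

28.1816 IBU


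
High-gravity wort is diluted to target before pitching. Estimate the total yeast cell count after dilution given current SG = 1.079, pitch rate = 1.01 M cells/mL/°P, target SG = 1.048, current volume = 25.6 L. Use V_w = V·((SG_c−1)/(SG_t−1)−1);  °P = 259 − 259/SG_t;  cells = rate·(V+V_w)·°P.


V_w = 25.6·((1.079−1)/(1.048−1)−1) = 16.5333
V_final = 25.6 + 16.5333 = 42.1333
°P = 259 − 259/1.048 = 11.8626
cells = 1.01·42.1333·11.8626

504.8088 billion cells


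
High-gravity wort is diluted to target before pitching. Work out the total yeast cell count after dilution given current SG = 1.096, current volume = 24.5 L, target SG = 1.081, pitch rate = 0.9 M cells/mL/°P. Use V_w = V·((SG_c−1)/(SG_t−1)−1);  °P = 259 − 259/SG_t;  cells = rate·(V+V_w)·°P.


V_w = 24.5·((1.096−1)/(1.081−1)−1) = 4.5370
V_final = 24.5 + 4.5370 = 29.0370
°P = 259 − 259/1.081 = 19.4070
cells = 0.9·29.0370·19.4070

507.1704 billion cells


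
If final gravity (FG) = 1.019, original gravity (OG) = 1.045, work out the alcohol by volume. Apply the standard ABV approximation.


ABV = (OG − FG) · 131.25
ABV = (1.045 − 1.019) · 131.25

3.4125 % ABV


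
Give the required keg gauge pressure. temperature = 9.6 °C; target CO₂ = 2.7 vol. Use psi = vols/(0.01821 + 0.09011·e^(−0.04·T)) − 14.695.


psi = 2.7/(0.01821 + 0.09011·e^(−0.04·9.6)) − 14.695

19.2302 psi


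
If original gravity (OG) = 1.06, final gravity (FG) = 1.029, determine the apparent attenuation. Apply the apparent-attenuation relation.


AA = (OG − FG)/(OG − 1) · 100
AA = (1.06 − 1.029)/(1.06 − 1) · 100

51.6667 %


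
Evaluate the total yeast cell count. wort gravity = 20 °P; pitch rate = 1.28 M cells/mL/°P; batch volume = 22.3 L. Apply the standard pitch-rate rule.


cells (billions) = rate · V_L · °P
cells = 1.28 · 22.3 · 20

570.8800 billion cells


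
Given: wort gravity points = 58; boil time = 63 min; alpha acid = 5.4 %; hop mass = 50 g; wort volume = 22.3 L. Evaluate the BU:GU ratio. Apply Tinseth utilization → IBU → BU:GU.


U = 1.65·0.000125^(GP/1000)·(1−e^(−0.04t))/4.15;  IBU = (α/100)·m·U·1000/V;  BU:GU = IBU/GP
U = 1.65·0.000125^(58/1000)·(1−e^(−0.04·63))/4.15 = 0.2171
IBU = (5.4/100)·50·0.2171·1000/22.3 = 26.2837
BU:GU = 26.2837/58

0.4532


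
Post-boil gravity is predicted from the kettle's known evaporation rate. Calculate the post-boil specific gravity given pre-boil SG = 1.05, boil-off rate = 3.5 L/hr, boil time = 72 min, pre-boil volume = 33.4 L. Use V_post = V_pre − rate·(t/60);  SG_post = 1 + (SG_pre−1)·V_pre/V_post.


V_post = 33.4 − 3.5·(72/60) = 29.2000
SG_post = 1 + (1.05 − 1)·33.4/29.2000

1.0572


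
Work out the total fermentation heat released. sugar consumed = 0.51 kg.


Q = m_sugar · 590 kJ/kg
Q = 0.51 · 590

300.9000 kJ


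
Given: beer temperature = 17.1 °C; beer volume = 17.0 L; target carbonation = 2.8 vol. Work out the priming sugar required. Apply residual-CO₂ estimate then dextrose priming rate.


residual = 14.695·(0.01821 + 0.09011·e^(−0.04·T));  sugar = (target − residual)·4.0·V
residual = 14.695·(0.01821 + 0.09011·e^(−0.04·17.1)) = 0.9358
sugar = (2.8 − 0.9358)·4.0·17.0

126.7681 g


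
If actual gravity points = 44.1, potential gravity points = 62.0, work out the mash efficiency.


efficiency = actual / potential × 100
efficiency = 44.1 / 62.0 × 100

71.1290 %


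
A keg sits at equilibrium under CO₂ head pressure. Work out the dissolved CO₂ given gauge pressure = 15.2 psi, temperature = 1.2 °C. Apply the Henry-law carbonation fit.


vols = (P + 14.695)·(0.01821 + 0.09011·e^(−0.04·T))
vols = (15.2 + 14.695)·(0.01821 + 0.09011·e^(−0.04·1.2))

3.1120 volumes


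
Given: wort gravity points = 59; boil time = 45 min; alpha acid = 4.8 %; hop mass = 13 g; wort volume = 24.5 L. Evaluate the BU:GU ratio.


U = 1.65·0.000125^(GP/1000)·(1−e^(−0.04t))/4.15;  IBU = (α/100)·m·U·1000/V;  BU:GU = IBU/GP
U = 1.65·0.000125^(59/1000)·(1−e^(−0.04·45))/4.15 = 0.1953
IBU = (4.8/100)·13·0.1953·1000/24.5 = 4.9740
BU:GU = 4.9740/59

0.0843


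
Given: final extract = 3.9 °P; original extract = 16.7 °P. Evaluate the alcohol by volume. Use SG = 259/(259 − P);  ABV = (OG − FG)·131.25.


OG = 259/(259 − 16.7) = 1.0689
FG = 259/(259 − 3.9) = 1.0153
ABV = (1.0689 − 1.0153)·131.25

7.0396 % ABV


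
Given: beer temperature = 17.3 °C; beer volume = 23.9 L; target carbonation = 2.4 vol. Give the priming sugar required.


residual = 14.695·(0.01821 + 0.09011·e^(−0.04·T));  sugar = (target − residual)·4.0·V
residual = 14.695·(0.01821 + 0.09011·e^(−0.04·17.3)) = 0.9304
sugar = (2.4 − 0.9304)·4.0·23.9

140.4900 g


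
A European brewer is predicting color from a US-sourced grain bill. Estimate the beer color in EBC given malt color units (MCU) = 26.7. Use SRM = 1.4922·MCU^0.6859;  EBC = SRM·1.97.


SRM = 1.4922·26.7^0.6859 = 14.1994
EBC = 14.1994·1.97

27.9729 EBC


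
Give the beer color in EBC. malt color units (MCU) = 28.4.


SRM = 1.4922·MCU^0.6859;  EBC = SRM·1.97
SRM = 1.4922·28.4^0.6859 = 14.8135
EBC = 14.8135·1.97

29.1826 EBC


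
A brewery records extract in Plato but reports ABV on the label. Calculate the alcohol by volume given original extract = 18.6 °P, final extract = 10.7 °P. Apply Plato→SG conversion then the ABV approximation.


SG = 259/(259 − P);  ABV = (OG − FG)·131.25
OG = 259/(259 − 18.6) = 1.0774
FG = 259/(259 − 10.7) = 1.0431
ABV = (1.0774 − 1.0431)·131.25

4.4990 % ABV


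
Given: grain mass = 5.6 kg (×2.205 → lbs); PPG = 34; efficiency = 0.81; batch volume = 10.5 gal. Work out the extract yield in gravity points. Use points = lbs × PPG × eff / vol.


lbs = 5.6 × 2.205 = 12.3480
points = 12.3480 × 34 × 0.81 / 10.5

32.3870 points


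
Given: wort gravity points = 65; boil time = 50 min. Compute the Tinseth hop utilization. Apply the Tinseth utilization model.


U = 1.65·0.000125^(GP/1000) · (1 − e^(−0.04·t))/4.15
bigness = 1.65·0.000125^(65/1000) = 0.9200
boil_factor = (1 − e^(−0.04·50))/4.15 = 0.2084
U = 0.9200 · 0.2084

0.1917


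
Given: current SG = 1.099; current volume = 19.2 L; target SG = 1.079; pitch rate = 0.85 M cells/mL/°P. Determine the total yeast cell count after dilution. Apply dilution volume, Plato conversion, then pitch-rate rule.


V_w = V·((SG_c−1)/(SG_t−1)−1);  °P = 259 − 259/SG_t;  cells = rate·(V+V_w)·°P
V_w = 19.2·((1.099−1)/(1.079−1)−1) = 4.8608
V_final = 19.2 + 4.8608 = 24.0608
°P = 259 − 259/1.079 = 18.9629
cells = 0.85·24.0608·18.9629

387.8231 billion cells


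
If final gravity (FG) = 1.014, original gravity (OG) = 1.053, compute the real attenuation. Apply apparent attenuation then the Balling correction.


AA = (OG−FG)/(OG−1)·100;  RA = AA·0.8192
AA = (1.053 − 1.014)/(1.053 − 1)·100 = 73.5849
RA = 73.5849·0.8192

60.2808 %


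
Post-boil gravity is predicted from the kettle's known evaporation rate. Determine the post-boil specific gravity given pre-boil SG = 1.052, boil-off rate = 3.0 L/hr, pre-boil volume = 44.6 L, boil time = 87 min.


V_post = V_pre − rate·(t/60);  SG_post = 1 + (SG_pre−1)·V_pre/V_post
V_post = 44.6 − 3.0·(87/60) = 40.2500
SG_post = 1 + (1.052 − 1)·44.6/40.2500

1.0576
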